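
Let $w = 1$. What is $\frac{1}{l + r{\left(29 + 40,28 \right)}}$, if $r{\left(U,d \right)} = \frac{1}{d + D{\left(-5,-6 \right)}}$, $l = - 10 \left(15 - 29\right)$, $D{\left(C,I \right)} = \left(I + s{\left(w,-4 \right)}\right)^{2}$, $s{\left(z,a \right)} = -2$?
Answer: $\frac{92}{12881} \approx 0.0071423$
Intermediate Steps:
$D{\left(C,I \right)} = \left(-2 + I\right)^{2}$ ($D{\left(C,I \right)} = \left(I - 2\right)^{2} = \left(-2 + I\right)^{2}$)
$l = 140$ ($l = \left(-10\right) \left(-14\right) = 140$)
$r{\left(U,d \right)} = \frac{1}{64 + d}$ ($r{\left(U,d \right)} = \frac{1}{d + \left(-2 - 6\right)^{2}} = \frac{1}{d + \left(-8\right)^{2}} = \frac{1}{d + 64} = \frac{1}{64 + d}$)
$\frac{1}{l + r{\left(29 + 40,28 \right)}} = \frac{1}{140 + \frac{1}{64 + 28}} = \frac{1}{140 + \frac{1}{92}} = \frac{1}{\frac{12881}{92}} = \frac{92}{12881}$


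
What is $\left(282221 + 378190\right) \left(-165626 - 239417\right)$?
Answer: $-267494852673$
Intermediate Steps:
$\left(282221 + 378190\right) \left(-165626 - 239417\right) = 660411 \left(-405043\right) = -267494852673$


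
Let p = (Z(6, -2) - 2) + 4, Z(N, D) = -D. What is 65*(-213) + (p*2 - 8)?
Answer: -13845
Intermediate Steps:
p = 4 (p = (-1*(-2) - 2) + 4 = (2 - 2) + 4 = 0 + 4 = 4)
65*(-213) + (p*2 - 8) = 65*(-213) + (4*2 - 8) = -13845 + (8 - 8) = -13845 + 0 = -13845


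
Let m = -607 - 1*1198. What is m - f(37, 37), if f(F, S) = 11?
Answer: -1816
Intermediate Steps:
m = -1805 (m = -607 - 1198 = -1805)
m - f(37, 37) = -1805 - 1*11 = -1805 - 11 = -1816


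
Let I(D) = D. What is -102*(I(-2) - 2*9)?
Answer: 2040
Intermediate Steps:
-102*(I(-2) - 2*9) = -102*(-2 - 2*9) = -102*(-2 - 18) = -102*(-20) = 2040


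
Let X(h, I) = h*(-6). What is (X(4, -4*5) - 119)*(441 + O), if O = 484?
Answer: -132275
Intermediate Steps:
X(h, I) = -6*h
(X(4, -4*5) - 119)*(441 + O) = (-6*4 - 119)*(441 + 484) = (-24 - 119)*925 = -143*925 = -132275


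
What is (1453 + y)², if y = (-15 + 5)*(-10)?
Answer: 2411809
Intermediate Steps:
y = 100 (y = -10*(-10) = 100)
(1453 + y)² = (1453 + 100)² = 1553² = 2411809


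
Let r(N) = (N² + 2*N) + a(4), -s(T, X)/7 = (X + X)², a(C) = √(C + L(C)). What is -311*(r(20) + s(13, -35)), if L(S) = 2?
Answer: 10530460 - 311*√6 ≈ 1.0530e+7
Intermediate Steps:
a(C) = √(2 + C) (a(C) = √(C + 2) = √(2 + C))
s(T, X) = -28*X² (s(T, X) = -7*(X + X)² = -7*4*X² = -28*X²)
r(N) = √6 + N² + 2*N (r(N) = (N² + 2*N) + √(2 + 4) = (N² + 2*N) + √6 = √6 + N² + 2*N)
-311*(r(20) + s(13, -35)) = -311*((√6 + 20² + 2*20) - 28*(-35)²) = -311*((√6 + 400 + 40) - 28*1225) = -311*((440 + √6) - 34300) = -311*(-33860 + √6) = 10530460 - 311*√6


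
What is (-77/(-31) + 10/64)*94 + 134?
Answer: 189557/496 ≈ 382.17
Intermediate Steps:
(-77/(-31) + 10/64)*94 + 134 = (-77*(-1/31) + 10*(1/64))*94 + 134 = (77/31 + 5/32)*94 + 134 = (2619/992)*94 + 134 = 123093/496 + 134 = 189557/496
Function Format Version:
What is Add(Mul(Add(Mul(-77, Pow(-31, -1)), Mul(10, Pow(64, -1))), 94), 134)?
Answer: Rational(189557, 496) ≈ 382.17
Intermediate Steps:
Add(Mul(Add(Mul(-77, Pow(-31, -1)), Mul(10, Pow(64, -1))), 94), 134) = Add(Mul(Add(Mul(-77, Rational(-1, 31)), Mul(10, Rational(1, 64))), 94), 134) = Add(Mul(Add(Rational(77, 31), Rational(5, 32)), 94), 134) = Add(Mul(Rational(2619, 992), 94), 134) = Add(Rational(123093, 496), 134) = Rational(189557, 496)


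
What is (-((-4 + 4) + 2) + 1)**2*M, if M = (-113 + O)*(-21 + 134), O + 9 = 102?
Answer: -2260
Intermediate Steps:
O = 93 (O = -9 + 102 = 93)
M = -2260 (M = (-113 + 93)*(-21 + 134) = -20*113 = -2260)
(-((-4 + 4) + 2) + 1)**2*M = (-((-4 + 4) + 2) + 1)**2*(-2260) = (-(0 + 2) + 1)**2*(-2260) = (-1*2 + 1)**2*(-2260) = (-2 + 1)**2*(-2260) = (-1)**2*(-2260) = 1*(-2260) = -2260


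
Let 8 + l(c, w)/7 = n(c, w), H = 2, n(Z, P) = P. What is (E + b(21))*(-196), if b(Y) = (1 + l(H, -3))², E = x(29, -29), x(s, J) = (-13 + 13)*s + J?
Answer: -1126412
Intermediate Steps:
l(c, w) = -56 + 7*w
x(s, J) = J (x(s, J) = 0*s + J = 0 + J = J)
E = -29
b(Y) = 5776 (b(Y) = (1 + (-56 + 7*(-3)))² = (1 + (-56 - 21))² = (1 - 77)² = (-76)² = 5776)
(E + b(21))*(-196) = (-29 + 5776)*(-196) = 5747*(-196) = -1126412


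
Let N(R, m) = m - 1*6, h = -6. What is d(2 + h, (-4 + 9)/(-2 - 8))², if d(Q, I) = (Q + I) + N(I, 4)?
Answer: 169/4 ≈ 42.250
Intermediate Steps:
N(R, m) = -6 + m (N(R, m) = m - 6 = -6 + m)
d(Q, I) = -2 + I + Q (d(Q, I) = (Q + I) + (-6 + 4) = (I + Q) - 2 = -2 + I + Q)
d(2 + h, (-4 + 9)/(-2 - 8))² = (-2 + (-4 + 9)/(-2 - 8) + (2 - 6))² = (-2 + 5/(-10) - 4)² = (-2 + 5*(-⅒) - 4)² = (-2 - ½ - 4)² = (-13/2)² = 169/4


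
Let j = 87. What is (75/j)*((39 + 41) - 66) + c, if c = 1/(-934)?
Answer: 326871/27086 ≈ 12.068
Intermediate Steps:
c = -1/934 ≈ -0.0010707
(75/j)*((39 + 41) - 66) + c = (75/87)*((39 + 41) - 66) - 1/934 = (75*(1/87))*(80 - 66) - 1/934 = (25/29)*14 - 1/934 = 350/29 - 1/934 = 326871/27086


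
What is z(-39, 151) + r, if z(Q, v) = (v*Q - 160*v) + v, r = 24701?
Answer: -5197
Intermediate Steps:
z(Q, v) = -159*v + Q*v (z(Q, v) = (Q*v - 160*v) + v = (-160*v + Q*v) + v = -159*v + Q*v)
z(-39, 151) + r = 151*(-159 - 39) + 24701 = 151*(-198) + 24701 = -29898 + 24701 = -5197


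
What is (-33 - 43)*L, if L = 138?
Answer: -10488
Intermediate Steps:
(-33 - 43)*L = (-33 - 43)*138 = -76*138 = -10488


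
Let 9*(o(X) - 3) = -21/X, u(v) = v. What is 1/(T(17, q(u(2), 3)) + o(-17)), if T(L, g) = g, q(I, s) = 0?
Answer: 51/160 ≈ 0.31875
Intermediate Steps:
o(X) = 3 - 7/(3*X) (o(X) = 3 + (-21/X)/9 = 3 - 7/(3*X))
1/(T(17, q(u(2), 3)) + o(-17)) = 1/(0 + (3 - 7/3/(-17))) = 1/(0 + (3 - 7/3*(-1/17))) = 1/(0 + (3 + 7/51)) = 1/(0 + 160/51) = 1/(160/51) = 51/160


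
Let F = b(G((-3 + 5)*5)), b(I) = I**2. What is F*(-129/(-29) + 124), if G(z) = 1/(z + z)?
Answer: 149/464 ≈ 0.32112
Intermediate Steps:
G(z) = 1/(2*z)
F = 1/400 (F = (1/(2*(((-3 + 5)*5))))**2 = (1/(2*((2*5))))**2 = ((1/2)/10)**2 = ((1/2)*(1/10))**2 = (1/20)**2 = 1/400 ≈ 0.0025000)
F*(-129/(-29) + 124) = (-129/(-29) + 124)/400 = (-129*(-1/29) + 124)/400 = (129/29 + 124)/400 = (1/400)*(3725/29) = 149/464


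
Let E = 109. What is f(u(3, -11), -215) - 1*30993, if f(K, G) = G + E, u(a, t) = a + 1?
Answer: -31099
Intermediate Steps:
u(a, t) = 1 + a
f(K, G) = 109 + G (f(K, G) = G + 109 = 109 + G)
f(u(3, -11), -215) - 1*30993 = (109 - 215) - 1*30993 = -106 - 30993 = -31099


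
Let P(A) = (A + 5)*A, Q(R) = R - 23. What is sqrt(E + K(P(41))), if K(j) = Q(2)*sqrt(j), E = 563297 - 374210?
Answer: sqrt(189087 - 21*sqrt(1886)) ≈ 433.79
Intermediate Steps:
Q(R) = -23 + R
P(A) = A*(5 + A) (P(A) = (5 + A)*A = A*(5 + A))
E = 189087
K(j) = -21*sqrt(j) (K(j) = (-23 + 2)*sqrt(j) = -21*sqrt(j))
sqrt(E + K(P(41))) = sqrt(189087 - 21*sqrt(41)*sqrt(5 + 41)) = sqrt(189087 - 21*sqrt(1886))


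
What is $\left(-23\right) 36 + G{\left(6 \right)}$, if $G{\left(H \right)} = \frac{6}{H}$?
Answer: $-827$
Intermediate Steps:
$\left(-23\right) 36 + G{\left(6 \right)} = \left(-23\right) 36 + \frac{6}{6} = -828 + 6 \cdot \frac{1}{6} = -828 + 1 = -827$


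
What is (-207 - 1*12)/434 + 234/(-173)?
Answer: -139443/75082 ≈ -1.8572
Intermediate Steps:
(-207 - 1*12)/434 + 234/(-173) = (-207 - 12)*(1/434) + 234*(-1/173) = -219*1/434 - 234/173 = -219/434 - 234/173 = -139443/75082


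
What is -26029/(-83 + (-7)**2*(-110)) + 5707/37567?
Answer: 1009065854/205604191 ≈ 4.9078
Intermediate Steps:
-26029/(-83 + (-7)**2*(-110)) + 5707/37567 = -26029/(-83 + 49*(-110)) + 5707*(1/37567) = -26029/(-83 - 5390) + 5707/37567 = -26029/(-5473) + 5707/37567 = -26029*(-1/5473) + 5707/37567 = 26029/5473 + 5707/37567 = 1009065854/205604191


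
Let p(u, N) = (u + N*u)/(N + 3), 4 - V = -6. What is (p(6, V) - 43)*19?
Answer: -9367/13 ≈ -720.54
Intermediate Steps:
V = 10 (V = 4 - 1*(-6) = 4 + 6 = 10)
p(u, N) = (u + N*u)/(3 + N)
(p(6, V) - 43)*19 = (6*(1 + 10)/(3 + 10) - 43)*19 = (6*11/13 - 43)*19 = (6*(1/13)*11 - 43)*19 = (66/13 - 43)*19 = -493/13*19 = -9367/13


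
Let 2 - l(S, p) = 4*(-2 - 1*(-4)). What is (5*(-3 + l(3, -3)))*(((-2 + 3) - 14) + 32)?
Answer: -855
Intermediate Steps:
l(S, p) = -6 (l(S, p) = 2 - 4*(-2 - 1*(-4)) = 2 - 4*(-2 + 4) = 2 - 4*2 = 2 - 1*8 = 2 - 8 = -6)
(5*(-3 + l(3, -3)))*(((-2 + 3) - 14) + 32) = (5*(-3 - 6))*(((-2 + 3) - 14) + 32) = (5*(-9))*((1 - 14) + 32) = -45*(-13 + 32) = -45*19 = -855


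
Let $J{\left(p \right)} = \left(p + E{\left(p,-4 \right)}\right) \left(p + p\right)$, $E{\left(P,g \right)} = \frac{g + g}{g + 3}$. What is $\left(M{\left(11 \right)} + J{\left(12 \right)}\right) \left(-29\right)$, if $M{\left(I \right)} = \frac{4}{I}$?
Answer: $- \frac{153236}{11} \approx -13931.0$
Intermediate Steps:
$E{\left(P,g \right)} = \frac{2 g}{3 + g}$
$J{\left(p \right)} = 2 p \left(8 + p\right)$ ($J{\left(p \right)} = \left(p + 2 \left(-4\right) \frac{1}{3 - 4}\right) \left(p + p\right) = \left(p + 2 \left(-4\right) \frac{1}{-1}\right) 2 p = \left(p + 2 \left(-4\right) \left(-1\right)\right) 2 p = \left(p + 8\right) 2 p = \left(8 + p\right) 2 p = 2 p \left(8 + p\right)$)
$\left(M{\left(11 \right)} + J{\left(12 \right)}\right) \left(-29\right) = \left(\frac{4}{11} + 2 \cdot 12 \left(8 + 12\right)\right) \left(-29\right) = \left(4 \cdot \frac{1}{11} + 2 \cdot 12 \cdot 20\right) \left(-29\right) = \left(\frac{4}{11} + 480\right) \left(-29\right) = \frac{5284}{11} \left(-29\right) = - \frac{153236}{11}$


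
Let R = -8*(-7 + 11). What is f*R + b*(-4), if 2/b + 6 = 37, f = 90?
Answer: -89288/31 ≈ -2880.3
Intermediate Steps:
b = 2/31 (b = 2/(-6 + 37) = 2/31 ≈ 0.064516)
R = -32 (R = -8*4 = -32)
f*R + b*(-4) = 90*(-32) + (2/31)*(-4) = -2880 - 8/31 = -89288/31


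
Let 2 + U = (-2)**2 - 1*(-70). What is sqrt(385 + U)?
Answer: sqrt(457) ≈ 21.378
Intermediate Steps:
U = 72 (U = -2 + ((-2)**2 - 1*(-70)) = -2 + (4 + 70) = -2 + 74 = 72)
sqrt(385 + U) = sqrt(385 + 72) = sqrt(457)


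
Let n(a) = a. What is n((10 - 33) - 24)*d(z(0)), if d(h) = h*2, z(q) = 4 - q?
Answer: -376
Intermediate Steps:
d(h) = 2*h
n((10 - 33) - 24)*d(z(0)) = ((10 - 33) - 24)*(2*(4 - 1*0)) = (-23 - 24)*(2*(4 + 0)) = -94*4 = -47*8 = -376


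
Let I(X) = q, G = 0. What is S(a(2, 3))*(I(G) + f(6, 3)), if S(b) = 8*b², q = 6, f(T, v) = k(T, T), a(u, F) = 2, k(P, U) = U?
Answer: 384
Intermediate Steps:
f(T, v) = T
I(X) = 6
S(a(2, 3))*(I(G) + f(6, 3)) = (8*2²)*(6 + 6) = (8*4)*12 = 32*12 = 384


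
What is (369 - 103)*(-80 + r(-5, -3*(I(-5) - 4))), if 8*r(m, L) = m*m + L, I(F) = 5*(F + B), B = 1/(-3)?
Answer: -69559/4 ≈ -17390.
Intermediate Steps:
B = -⅓ ≈ -0.33333
I(F) = -5/3 + 5*F (I(F) = 5*(F - ⅓) = 5*(-⅓ + F) = -5/3 + 5*F)
r(m, L) = L/8 + m²/8 (r(m, L) = (m*m + L)/8 = (m² + L)/8 = (L + m²)/8 = L/8 + m²/8)
(369 - 103)*(-80 + r(-5, -3*(I(-5) - 4))) = (369 - 103)*(-80 + ((-3*((-5/3 + 5*(-5)) - 4))/8 + (⅛)*(-5)²)) = 266*(-80 + ((-3*((-5/3 - 25) - 4))/8 + (⅛)*25)) = 266*(-80 + ((-3*(-80/3 - 4))/8 + 25/8)) = 266*(-80 + ((-3*(-92/3))/8 + 25/8)) = 266*(-80 + ((⅛)*92 + 25/8)) = 266*(-80 + (23/2 + 25/8)) = 266*(-80 + 117/8) = 266*(-523/8) = -69559/4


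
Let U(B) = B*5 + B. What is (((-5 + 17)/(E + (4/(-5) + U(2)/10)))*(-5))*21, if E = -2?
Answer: 1575/2 ≈ 787.50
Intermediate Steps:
U(B) = 6*B (U(B) = 5*B + B = 6*B)
(((-5 + 17)/(E + (4/(-5) + U(2)/10)))*(-5))*21 = (((-5 + 17)/(-2 + (4/(-5) + (6*2)/10)))*(-5))*21 = ((12/(-2 + (4*(-⅕) + 12*(⅒))))*(-5))*21 = ((12/(-2 + (-⅘ + 6/5)))*(-5))*21 = ((12/(-2 + ⅖))*(-5))*21 = ((12/(-8/5))*(-5))*21 = ((12*(-5/8))*(-5))*21 = -15/2*(-5)*21 = (75/2)*21 = 1575/2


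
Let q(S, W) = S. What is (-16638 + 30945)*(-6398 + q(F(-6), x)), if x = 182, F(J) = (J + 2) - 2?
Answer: -91622028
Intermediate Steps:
F(J) = J (F(J) = (2 + J) - 2 = J)
(-16638 + 30945)*(-6398 + q(F(-6), x)) = (-16638 + 30945)*(-6398 - 6) = 14307*(-6404) = -91622028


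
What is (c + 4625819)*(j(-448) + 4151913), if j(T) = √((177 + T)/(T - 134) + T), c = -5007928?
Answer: -1586483324517 - 382109*I*√151590630/582 ≈ -1.5865e+12 - 8.0835e+6*I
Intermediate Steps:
j(T) = √(T + (177 + T)/(-134 + T)) (j(T) = √((177 + T)/(-134 + T) + T) = √(T + (177 + T)/(-134 + T)))
(c + 4625819)*(j(-448) + 4151913) = (-5007928 + 4625819)*(√((177 - 448 - 448*(-134 - 448))/(-134 - 448)) + 4151913) = -382109*(√((177 - 448 - 448*(-582))/(-582)) + 4151913) = -382109*(√(-(177 - 448 + 260736)/582) + 4151913) = -382109*(√(-1/582*260465) + 4151913) = -382109*(√(-260465/582) + 4151913) = -382109*(I*√151590630/582 + 4151913) = -382109*(4151913 + I*√151590630/582) = -1586483324517 - 382109*I*√151590630/582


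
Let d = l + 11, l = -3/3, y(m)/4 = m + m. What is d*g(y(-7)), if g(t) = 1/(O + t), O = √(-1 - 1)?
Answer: -280/1569 - 5*I*√2/1569 ≈ -0.17846 - 0.0045067*I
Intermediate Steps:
y(m) = 8*m (y(m) = 4*(m + m) = 4*(2*m) = 8*m)
l = -1 (l = -3*⅓ = -1)
O = I*√2 (O = √(-2) = I*√2 ≈ 1.4142*I)
g(t) = 1/(t + I*√2) (g(t) = 1/(I*√2 + t) = 1/(t + I*√2))
d = 10 (d = -1 + 11 = 10)
d*g(y(-7)) = 10/(8*(-7) + I*√2) = 10/(-56 + I*√2)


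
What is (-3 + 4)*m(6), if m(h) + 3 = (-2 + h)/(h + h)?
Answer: -8/3 ≈ -2.6667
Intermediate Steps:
m(h) = -3 + (-2 + h)/(2*h) (m(h) = -3 + (-2 + h)/(h + h) = -3 + (-2 + h)/((2*h)) = -3 + (-2 + h)*(1/(2*h)) = -3 + (-2 + h)/(2*h))
(-3 + 4)*m(6) = (-3 + 4)*(-5/2 - 1/6) = 1*(-5/2 - 1*⅙) = 1*(-5/2 - ⅙) = 1*(-8/3) = -8/3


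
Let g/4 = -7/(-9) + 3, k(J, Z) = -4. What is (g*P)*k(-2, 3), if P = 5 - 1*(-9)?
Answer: -7616/9 ≈ -846.22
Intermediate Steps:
g = 136/9 (g = 4*(-7/(-9) + 3) = 4*(-7*(-⅑) + 3) = 4*(7/9 + 3) = 4*(34/9) = 136/9 ≈ 15.111)
P = 14 (P = 5 + 9 = 14)
(g*P)*k(-2, 3) = ((136/9)*14)*(-4) = (1904/9)*(-4) = -7616/9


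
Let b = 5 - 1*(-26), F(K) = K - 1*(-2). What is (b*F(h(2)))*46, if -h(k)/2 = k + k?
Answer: -8556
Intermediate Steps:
h(k) = -4*k (h(k) = -2*(k + k) = -4*k)
F(K) = 2 + K (F(K) = K + 2 = 2 + K)
b = 31 (b = 5 + 26 = 31)
(b*F(h(2)))*46 = (31*(2 - 4*2))*46 = (31*(2 - 8))*46 = (31*(-6))*46 = -186*46 = -8556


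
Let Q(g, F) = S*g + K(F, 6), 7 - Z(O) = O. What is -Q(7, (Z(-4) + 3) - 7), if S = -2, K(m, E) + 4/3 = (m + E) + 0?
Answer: 7/3 ≈ 2.3333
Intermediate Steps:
K(m, E) = -4/3 + E + m (K(m, E) = -4/3 + ((m + E) + 0) = -4/3 + ((E + m) + 0) = -4/3 + (E + m) = -4/3 + E + m)
Z(O) = 7 - O
Q(g, F) = 14/3 + F - 2*g (Q(g, F) = -2*g + (-4/3 + 6 + F) = -2*g + (14/3 + F) = 14/3 + F - 2*g)
-Q(7, (Z(-4) + 3) - 7) = -(14/3 + (((7 - 1*(-4)) + 3) - 7) - 2*7) = -(14/3 + (((7 + 4) + 3) - 7) - 14) = -(14/3 + ((11 + 3) - 7) - 14) = -(14/3 + (14 - 7) - 14) = -(14/3 + 7 - 14) = -1*(-7/3) = 7/3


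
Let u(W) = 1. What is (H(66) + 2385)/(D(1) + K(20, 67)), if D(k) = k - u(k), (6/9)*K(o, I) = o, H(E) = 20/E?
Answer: 15743/198 ≈ 79.510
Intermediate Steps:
K(o, I) = 3*o/2
D(k) = -1 + k (D(k) = k - 1*1 = k - 1 = -1 + k)
(H(66) + 2385)/(D(1) + K(20, 67)) = (20/66 + 2385)/((-1 + 1) + (3/2)*20) = (20*(1/66) + 2385)/(0 + 30) = (10/33 + 2385)/30 = (78715/33)*(1/30) = 15743/198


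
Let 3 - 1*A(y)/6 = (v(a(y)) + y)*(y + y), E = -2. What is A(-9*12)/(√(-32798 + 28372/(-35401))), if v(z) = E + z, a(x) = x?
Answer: 9417*I*√838866698130/5529097 ≈ 1559.9*I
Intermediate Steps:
v(z) = -2 + z
A(y) = 18 - 12*y*(-2 + 2*y) (A(y) = 18 - 6*((-2 + y) + y)*(y + y) = 18 - 6*(-2 + 2*y)*2*y = 18 - 12*y*(-2 + 2*y))
A(-9*12)/(√(-32798 + 28372/(-35401))) = (18 - 24*(-9*12)² + 24*(-9*12))/(√(-32798 + 28372/(-35401))) = (18 - 24*(-108)² + 24*(-108))/(√(-32798 + 28372*(-1/35401))) = (18 - 24*11664 - 2592)/(√(-32798 - 28372/35401)) = (18 - 279936 - 2592)/(√(-1161110370/35401)) = -282510*(-I*√838866698130/165872910) = -(-9417)*I*√838866698130/5529097 = 9417*I*√838866698130/5529097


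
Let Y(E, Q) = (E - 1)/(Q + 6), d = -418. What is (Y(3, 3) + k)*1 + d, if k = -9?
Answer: -3841/9 ≈ -426.78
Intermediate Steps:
Y(E, Q) = (-1 + E)/(6 + Q)
(Y(3, 3) + k)*1 + d = ((-1 + 3)/(6 + 3) - 9)*1 - 418 = (2/9 - 9)*1 - 418 = -79/9*1 - 418 = -79/9 - 418 = -3841/9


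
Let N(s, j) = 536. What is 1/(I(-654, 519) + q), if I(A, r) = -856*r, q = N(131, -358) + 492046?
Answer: 1/48318 ≈ 2.0696e-5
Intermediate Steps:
q = 492582 (q = 536 + 492046 = 492582)
1/(I(-654, 519) + q) = 1/(-856*519 + 492582) = 1/(-444264 + 492582) = 1/48318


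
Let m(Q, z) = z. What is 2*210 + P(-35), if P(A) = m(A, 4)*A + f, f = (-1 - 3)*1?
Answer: 276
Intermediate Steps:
f = -4 (f = -4*1 = -4)
P(A) = -4 + 4*A (P(A) = 4*A - 4 = -4 + 4*A)
2*210 + P(-35) = 2*210 + (-4 + 4*(-35)) = 420 + (-4 - 140) = 420 - 144 = 276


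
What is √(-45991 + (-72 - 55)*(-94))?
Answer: I*√34053 ≈ 184.53*I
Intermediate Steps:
√(-45991 + (-72 - 55)*(-94)) = √(-45991 - 127*(-94)) = √(-45991 + 11938) = √(-34053) = I*√34053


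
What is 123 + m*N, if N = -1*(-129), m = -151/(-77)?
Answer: 28950/77 ≈ 375.97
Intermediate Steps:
m = 151/77 (m = -151*(-1/77) = 151/77 ≈ 1.9610)
N = 129
123 + m*N = 123 + (151/77)*129 = 123 + 19479/77 = 28950/77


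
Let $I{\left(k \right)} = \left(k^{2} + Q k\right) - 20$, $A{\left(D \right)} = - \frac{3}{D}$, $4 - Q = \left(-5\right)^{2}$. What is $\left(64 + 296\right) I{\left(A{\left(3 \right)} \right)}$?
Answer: $720$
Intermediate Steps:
$Q = -21$ ($Q = 4 - \left(-5\right)^{2} = 4 - 25 = -21$)
$I{\left(k \right)} = -20 + k^{2} - 21 k$ ($I{\left(k \right)} = \left(k^{2} - 21 k\right) - 20 = -20 + k^{2} - 21 k$)
$\left(64 + 296\right) I{\left(A{\left(3 \right)} \right)} = \left(64 + 296\right) \left(-20 + \left(- \frac{3}{3}\right)^{2} - 21 \left(- \frac{3}{3}\right)\right) = 360 \left(-20 + \left(\left(-3\right) \frac{1}{3}\right)^{2} - 21 \left(\left(-3\right) \frac{1}{3}\right)\right) = 360 \left(-20 + \left(-1\right)^{2} - -21\right) = 360 \left(-20 + 1 + 21\right) = 360 \cdot 2 = 720$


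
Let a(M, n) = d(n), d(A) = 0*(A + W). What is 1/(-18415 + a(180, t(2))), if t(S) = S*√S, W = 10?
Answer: -1/18415 ≈ -5.4304e-5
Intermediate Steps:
t(S) = S^(3/2)
d(A) = 0 (d(A) = 0*(A + 10) = 0*(10 + A) = 0)
a(M, n) = 0
1/(-18415 + a(180, t(2))) = 1/(-18415 + 0) = 1/(-18415) = -1/18415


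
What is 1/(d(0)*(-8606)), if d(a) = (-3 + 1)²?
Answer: -1/34424 ≈ -2.9049e-5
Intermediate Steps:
d(a) = 4 (d(a) = (-2)² = 4)
1/(d(0)*(-8606)) = 1/(4*(-8606)) = (¼)*(-1/8606) = -1/34424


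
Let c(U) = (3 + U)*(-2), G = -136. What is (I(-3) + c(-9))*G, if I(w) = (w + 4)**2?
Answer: -1768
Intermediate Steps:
I(w) = (4 + w)**2
c(U) = -6 - 2*U
(I(-3) + c(-9))*G = ((4 - 3)**2 + (-6 - 2*(-9)))*(-136) = (1**2 + (-6 + 18))*(-136) = (1 + 12)*(-136) = 13*(-136) = -1768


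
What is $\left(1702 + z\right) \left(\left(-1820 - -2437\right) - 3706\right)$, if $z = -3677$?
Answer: $6100775$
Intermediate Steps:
$\left(1702 + z\right) \left(\left(-1820 - -2437\right) - 3706\right) = \left(1702 - 3677\right) \left(\left(-1820 - -2437\right) - 3706\right) = - 1975 \left(\left(-1820 + 2437\right) - 3706\right) = - 1975 \left(617 - 3706\right) = \left(-1975\right) \left(-3089\right) = 6100775$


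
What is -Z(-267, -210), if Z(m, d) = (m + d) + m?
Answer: 744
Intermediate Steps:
Z(m, d) = d + 2*m (Z(m, d) = (d + m) + m = d + 2*m)
-Z(-267, -210) = -(-210 + 2*(-267)) = -(-210 - 534) = -1*(-744) = 744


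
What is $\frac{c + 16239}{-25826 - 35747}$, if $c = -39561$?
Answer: $\frac{23322}{61573} \approx 0.37877$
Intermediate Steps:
$\frac{c + 16239}{-25826 - 35747} = \frac{-39561 + 16239}{-25826 - 35747} = - \frac{23322}{-61573} = \left(-23322\right) \left(- \frac{1}{61573}\right) = \frac{23322}{61573}$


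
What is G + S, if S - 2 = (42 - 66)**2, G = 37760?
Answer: 38338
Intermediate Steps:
S = 578 (S = 2 + (42 - 66)**2 = 2 + (-24)**2 = 2 + 576 = 578)
G + S = 37760 + 578 = 38338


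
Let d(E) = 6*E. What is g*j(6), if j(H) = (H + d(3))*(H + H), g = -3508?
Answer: -1010304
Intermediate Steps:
j(H) = 2*H*(18 + H) (j(H) = (H + 6*3)*(H + H) = (H + 18)*(2*H) = (18 + H)*(2*H) = 2*H*(18 + H))
g*j(6) = -7016*6*(18 + 6) = -7016*6*24 = -3508*288 = -1010304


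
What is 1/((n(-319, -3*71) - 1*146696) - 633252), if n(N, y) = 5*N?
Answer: -1/781543 ≈ -1.2795e-6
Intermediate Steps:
1/((n(-319, -3*71) - 1*146696) - 633252) = 1/((5*(-319) - 1*146696) - 633252) = 1/((-1595 - 146696) - 633252) = 1/(-148291 - 633252) = 1/(-781543) = -1/781543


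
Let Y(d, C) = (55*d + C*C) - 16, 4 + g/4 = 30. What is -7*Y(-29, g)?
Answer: -64435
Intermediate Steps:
g = 104 (g = -16 + 4*30 = -16 + 120 = 104)
Y(d, C) = -16 + C² + 55*d (Y(d, C) = (55*d + C²) - 16 = (C² + 55*d) - 16 = -16 + C² + 55*d)
-7*Y(-29, g) = -7*(-16 + 104² + 55*(-29)) = -7*(-16 + 10816 - 1595) = -7*9205 = -64435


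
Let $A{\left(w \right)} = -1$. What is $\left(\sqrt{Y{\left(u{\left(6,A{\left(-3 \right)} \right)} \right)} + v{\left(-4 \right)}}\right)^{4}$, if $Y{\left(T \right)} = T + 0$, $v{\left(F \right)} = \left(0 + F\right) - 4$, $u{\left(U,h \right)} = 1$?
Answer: $49$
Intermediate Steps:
$v{\left(F \right)} = -4 + F$ ($v{\left(F \right)} = F - 4 = -4 + F$)
$Y{\left(T \right)} = T$
$\left(\sqrt{Y{\left(u{\left(6,A{\left(-3 \right)} \right)} \right)} + v{\left(-4 \right)}}\right)^{4} = \left(\sqrt{1 - 8}\right)^{4} = \left(\sqrt{-7}\right)^{4} = \left(i \sqrt{7}\right)^{4} = 49$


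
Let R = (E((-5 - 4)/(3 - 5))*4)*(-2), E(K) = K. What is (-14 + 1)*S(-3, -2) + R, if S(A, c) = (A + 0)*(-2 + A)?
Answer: -231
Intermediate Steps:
S(A, c) = A*(-2 + A)
R = -36 (R = (((-5 - 4)/(3 - 5))*4)*(-2) = (-9/(-2)*4)*(-2) = (-9*(-½)*4)*(-2) = ((9/2)*4)*(-2) = 18*(-2) = -36)
(-14 + 1)*S(-3, -2) + R = (-14 + 1)*(-3*(-2 - 3)) - 36 = -(-39)*(-5) - 36 = -13*15 - 36 = -195 - 36 = -231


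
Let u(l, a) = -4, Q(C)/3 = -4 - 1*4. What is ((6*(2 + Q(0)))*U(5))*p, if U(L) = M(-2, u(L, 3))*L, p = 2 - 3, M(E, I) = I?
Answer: -2640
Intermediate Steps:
Q(C) = -24 (Q(C) = 3*(-4 - 1*4) = 3*(-4 - 4) = 3*(-8) = -24)
p = -1
U(L) = -4*L
((6*(2 + Q(0)))*U(5))*p = ((6*(2 - 24))*(-4*5))*(-1) = ((6*(-22))*(-20))*(-1) = -132*(-20)*(-1) = 2640*(-1) = -2640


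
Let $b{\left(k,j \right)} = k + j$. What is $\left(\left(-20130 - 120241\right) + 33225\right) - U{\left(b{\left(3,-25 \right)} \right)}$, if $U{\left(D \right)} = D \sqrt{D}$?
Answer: $-107146 + 22 i \sqrt{22} \approx -1.0715 \cdot 10^{5} + 103.19 i$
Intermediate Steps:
$b{\left(k,j \right)} = j + k$
$U{\left(D \right)} = D^{\frac{3}{2}}$
$\left(\left(-20130 - 120241\right) + 33225\right) - U{\left(b{\left(3,-25 \right)} \right)} = \left(\left(-20130 - 120241\right) + 33225\right) - \left(-25 + 3\right)^{\frac{3}{2}} = \left(-140371 + 33225\right) - \left(-22\right)^{\frac{3}{2}} = -107146 - - 22 i \sqrt{22} = -107146 + 22 i \sqrt{22}$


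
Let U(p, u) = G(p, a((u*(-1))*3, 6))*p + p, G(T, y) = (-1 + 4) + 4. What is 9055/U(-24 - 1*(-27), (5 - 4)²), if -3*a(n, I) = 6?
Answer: 9055/24 ≈ 377.29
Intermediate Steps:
a(n, I) = -2 (a(n, I) = -⅓*6 = -2)
G(T, y) = 7 (G(T, y) = 3 + 4 = 7)
U(p, u) = 8*p (U(p, u) = 7*p + p = 8*p)
9055/U(-24 - 1*(-27), (5 - 4)²) = 9055/((8*(-24 - 1*(-27)))) = 9055/((8*(-24 + 27))) = 9055/((8*3)) = 9055/24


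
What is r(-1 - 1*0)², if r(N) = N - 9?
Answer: 100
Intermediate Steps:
r(N) = -9 + N
r(-1 - 1*0)² = (-9 + (-1 - 1*0))² = (-9 + (-1 + 0))² = (-9 - 1)² = (-10)² = 100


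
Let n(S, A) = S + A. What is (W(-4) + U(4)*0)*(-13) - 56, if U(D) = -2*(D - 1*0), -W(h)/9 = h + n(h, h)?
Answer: -1460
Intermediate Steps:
n(S, A) = A + S
W(h) = -27*h (W(h) = -9*(h + (h + h)) = -9*(h + 2*h) = -27*h)
U(D) = -2*D (U(D) = -2*(D + 0) = -2*D)
(W(-4) + U(4)*0)*(-13) - 56 = (-27*(-4) - 2*4*0)*(-13) - 56 = (108 - 8*0)*(-13) - 56 = (108 + 0)*(-13) - 56 = 108*(-13) - 56 = -1404 - 56 = -1460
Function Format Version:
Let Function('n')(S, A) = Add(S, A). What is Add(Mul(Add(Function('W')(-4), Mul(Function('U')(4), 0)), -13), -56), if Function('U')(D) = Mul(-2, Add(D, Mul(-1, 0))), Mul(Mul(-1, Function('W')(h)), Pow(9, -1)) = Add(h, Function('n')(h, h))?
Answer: -1460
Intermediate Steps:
Function('n')(S, A) = Add(A, S)
Function('W')(h) = Mul(-27, h) (Function('W')(h) = Mul(-9, Add(h, Add(h, h))) = Mul(-9, Add(h, Mul(2, h))) = Mul(-9, Mul(3, h)) = Mul(-27, h))
Function('U')(D) = Mul(-2, D) (Function('U')(D) = Mul(-2, Add(D, 0)) = Mul(-2, D))
Add(Mul(Add(Function('W')(-4), Mul(Function('U')(4), 0)), -13), -56) = Add(Mul(Add(Mul(-27, -4), Mul(Mul(-2, 4), 0)), -13), -56) = Add(Mul(Add(108, Mul(-8, 0)), -13), -56) = Add(Mul(Add(108, 0), -13), -56) = Add(Mul(108, -13), -56) = Add(-1404, -56) = -1460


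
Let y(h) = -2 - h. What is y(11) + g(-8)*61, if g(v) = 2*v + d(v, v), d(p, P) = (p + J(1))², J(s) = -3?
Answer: 6392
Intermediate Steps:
d(p, P) = (-3 + p)² (d(p, P) = (p - 3)² = (-3 + p)²)
g(v) = (-3 + v)² + 2*v (g(v) = 2*v + (-3 + v)² = (-3 + v)² + 2*v)
y(11) + g(-8)*61 = (-2 - 1*11) + ((-3 - 8)² + 2*(-8))*61 = (-2 - 11) + ((-11)² - 16)*61 = -13 + (121 - 16)*61 = -13 + 105*61 = -13 + 6405 = 6392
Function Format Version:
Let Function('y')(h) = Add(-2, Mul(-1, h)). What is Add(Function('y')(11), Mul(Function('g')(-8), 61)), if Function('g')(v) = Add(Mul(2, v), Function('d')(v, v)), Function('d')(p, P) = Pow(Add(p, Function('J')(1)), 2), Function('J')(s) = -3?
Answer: 6392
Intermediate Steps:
Function('d')(p, P) = Pow(Add(-3, p), 2) (Function('d')(p, P) = Pow(Add(p, -3), 2) = Pow(Add(-3, p), 2))
Function('g')(v) = Add(Pow(Add(-3, v), 2), Mul(2, v)) (Function('g')(v) = Add(Mul(2, v), Pow(Add(-3, v), 2)) = Add(Pow(Add(-3, v), 2), Mul(2, v)))
Add(Function('y')(11), Mul(Function('g')(-8), 61)) = Add(Add(-2, Mul(-1, 11)), Mul(Add(Pow(Add(-3, -8), 2), Mul(2, -8)), 61)) = Add(Add(-2, -11), Mul(Add(Pow(-11, 2), -16), 61)) = Add(-13, Mul(Add(121, -16), 61)) = Add(-13, Mul(105, 61)) = Add(-13, 6405) = 6392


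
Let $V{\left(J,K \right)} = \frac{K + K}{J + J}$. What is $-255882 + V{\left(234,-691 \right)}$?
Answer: $- \frac{59877079}{234} \approx -2.5589 \cdot 10^{5}$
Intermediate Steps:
$V{\left(J,K \right)} = \frac{K}{J}$ ($V{\left(J,K \right)} = \frac{2 K}{2 J} = 2 K \frac{1}{2 J} = \frac{K}{J}$)
$-255882 + V{\left(234,-691 \right)} = -255882 - \frac{691}{234} = - \frac{59877079}{234}$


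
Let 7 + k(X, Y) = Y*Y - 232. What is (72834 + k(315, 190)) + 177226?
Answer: 285921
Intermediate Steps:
k(X, Y) = -239 + Y² (k(X, Y) = -7 + (Y*Y - 232) = -7 + (Y² - 232) = -7 + (-232 + Y²) = -239 + Y²)
(72834 + k(315, 190)) + 177226 = (72834 + (-239 + 190²)) + 177226 = (72834 + (-239 + 36100)) + 177226 = (72834 + 35861) + 177226 = 108695 + 177226 = 285921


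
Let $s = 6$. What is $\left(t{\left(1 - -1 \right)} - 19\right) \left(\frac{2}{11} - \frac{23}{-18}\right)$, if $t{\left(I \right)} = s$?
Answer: $- \frac{3757}{198} \approx -18.975$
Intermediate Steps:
$t{\left(I \right)} = 6$
$\left(t{\left(1 - -1 \right)} - 19\right) \left(\frac{2}{11} - \frac{23}{-18}\right) = \left(6 - 19\right) \left(\frac{2}{11} - \frac{23}{-18}\right) = - 13 \left(2 \cdot \frac{1}{11} - - \frac{23}{18}\right) = - 13 \left(\frac{2}{11} + \frac{23}{18}\right) = \left(-13\right) \frac{289}{198} = - \frac{3757}{198}$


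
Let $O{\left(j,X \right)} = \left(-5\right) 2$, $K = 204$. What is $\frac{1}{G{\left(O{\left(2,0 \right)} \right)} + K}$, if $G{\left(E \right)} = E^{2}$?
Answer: $\frac{1}{304} \approx 0.0032895$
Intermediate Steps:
$O{\left(j,X \right)} = -10$
$\frac{1}{G{\left(O{\left(2,0 \right)} \right)} + K} = \frac{1}{\left(-10\right)^{2} + 204} = \frac{1}{100 + 204} = \frac{1}{304}$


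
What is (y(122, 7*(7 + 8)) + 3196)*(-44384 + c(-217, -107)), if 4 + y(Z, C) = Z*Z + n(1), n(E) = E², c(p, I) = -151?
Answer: -805059195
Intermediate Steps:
y(Z, C) = -3 + Z² (y(Z, C) = -4 + (Z*Z + 1²) = -4 + (Z² + 1) = -4 + (1 + Z²) = -3 + Z²)
(y(122, 7*(7 + 8)) + 3196)*(-44384 + c(-217, -107)) = ((-3 + 122²) + 3196)*(-44384 - 151) = ((-3 + 14884) + 3196)*(-44535) = (14881 + 3196)*(-44535) = 18077*(-44535) = -805059195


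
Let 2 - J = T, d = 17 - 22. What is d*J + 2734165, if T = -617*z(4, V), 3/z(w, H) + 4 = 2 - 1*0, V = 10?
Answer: 5477565/2 ≈ 2.7388e+6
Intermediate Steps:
z(w, H) = -3/2 (z(w, H) = 3/(-4 + (2 - 1*0)) = 3/(-4 + (2 + 0)) = 3/(-4 + 2) = 3/(-2) = 3*(-1/2) = -3/2)
d = -5
T = 1851/2 (T = -617*(-3/2) = 1851/2 ≈ 925.50)
J = -1847/2 (J = 2 - 1*1851/2 = 2 - 1851/2 = -1847/2 ≈ -923.50)
d*J + 2734165 = -5*(-1847/2) + 2734165 = 9235/2 + 2734165 = 5477565/2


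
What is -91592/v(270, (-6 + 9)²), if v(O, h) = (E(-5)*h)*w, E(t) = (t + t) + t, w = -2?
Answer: -45796/135 ≈ -339.23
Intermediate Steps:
E(t) = 3*t (E(t) = 2*t + t = 3*t)
v(O, h) = 30*h (v(O, h) = ((3*(-5))*h)*(-2) = -15*h*(-2) = 30*h)
-91592/v(270, (-6 + 9)²) = -91592*1/(30*(-6 + 9)²) = -91592/(30*3²) = -91592/(30*9) = -91592/270 = -91592*1/270 = -45796/135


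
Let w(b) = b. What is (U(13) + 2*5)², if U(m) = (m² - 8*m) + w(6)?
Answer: 6561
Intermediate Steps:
U(m) = 6 + m² - 8*m (U(m) = (m² - 8*m) + 6 = 6 + m² - 8*m)
(U(13) + 2*5)² = ((6 + 13² - 8*13) + 2*5)² = ((6 + 169 - 104) + 10)² = (71 + 10)² = 81² = 6561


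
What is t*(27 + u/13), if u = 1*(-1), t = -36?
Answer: -12600/13 ≈ -969.23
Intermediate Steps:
u = -1
t*(27 + u/13) = -36*(27 - 1/13) = -36*350/13 = -12600/13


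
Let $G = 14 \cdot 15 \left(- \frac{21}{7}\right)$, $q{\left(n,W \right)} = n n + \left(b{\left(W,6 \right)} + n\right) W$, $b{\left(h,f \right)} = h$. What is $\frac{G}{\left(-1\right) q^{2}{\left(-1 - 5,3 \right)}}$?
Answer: $\frac{70}{81} \approx 0.8642$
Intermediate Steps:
$q{\left(n,W \right)} = n^{2} + W \left(W + n\right)$ ($q{\left(n,W \right)} = n n + \left(W + n\right) W = n^{2} + W \left(W + n\right)$)
$G = -630$ ($G = 210 \left(\left(-21\right) \frac{1}{7}\right) = 210 \left(-3\right) = -630$)
$\frac{G}{\left(-1\right) q^{2}{\left(-1 - 5,3 \right)}} = - \frac{630}{\left(-1\right) \left(3^{2} + \left(-1 - 5\right)^{2} + 3 \left(-1 - 5\right)\right)^{2}} = - \frac{630}{\left(-1\right) \left(9 + \left(-1 - 5\right)^{2} + 3 \left(-1 - 5\right)\right)^{2}} = - \frac{630}{\left(-1\right) \left(9 + \left(-6\right)^{2} + 3 \left(-6\right)\right)^{2}} = - \frac{630}{\left(-1\right) \left(9 + 36 - 18\right)^{2}} = - \frac{630}{\left(-1\right) 27^{2}} = - \frac{630}{\left(-1\right) 729} = - \frac{630}{-729} = \left(-630\right) \left(- \frac{1}{729}\right) = \frac{70}{81}$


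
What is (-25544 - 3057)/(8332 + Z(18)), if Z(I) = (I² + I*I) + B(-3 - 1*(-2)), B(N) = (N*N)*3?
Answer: -28601/8983 ≈ -3.1839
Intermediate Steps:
B(N) = 3*N² (B(N) = N²*3 = 3*N²)
Z(I) = 3 + 2*I² (Z(I) = (I² + I*I) + 3*(-3 - 1*(-2))² = (I² + I²) + 3*(-3 + 2)² = 2*I² + 3*(-1)² = 2*I² + 3*1 = 2*I² + 3 = 3 + 2*I²)
(-25544 - 3057)/(8332 + Z(18)) = (-25544 - 3057)/(8332 + (3 + 2*18²)) = -28601/(8332 + (3 + 2*324)) = -28601/(8332 + (3 + 648)) = -28601/(8332 + 651) = -28601/8983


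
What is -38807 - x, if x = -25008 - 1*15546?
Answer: 1747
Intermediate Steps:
x = -40554 (x = -25008 - 15546 = -40554)
-38807 - x = -38807 - 1*(-40554) = -38807 + 40554 = 1747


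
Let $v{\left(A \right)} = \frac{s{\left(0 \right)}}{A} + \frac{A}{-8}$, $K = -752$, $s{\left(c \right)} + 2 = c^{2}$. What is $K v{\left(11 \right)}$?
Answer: $\frac{12878}{11} \approx 1170.7$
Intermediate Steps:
$s{\left(c \right)} = -2 + c^{2}$
$v{\left(A \right)} = - \frac{2}{A} - \frac{A}{8}$ ($v{\left(A \right)} = \frac{-2 + 0^{2}}{A} + \frac{A}{-8} = \frac{-2 + 0}{A} + A \left(- \frac{1}{8}\right) = - \frac{2}{A} - \frac{A}{8}$)
$K v{\left(11 \right)} = - 752 \left(- \frac{2}{11} - \frac{11}{8}\right) = \left(-752\right) \left(- \frac{137}{88}\right) = \frac{12878}{11}$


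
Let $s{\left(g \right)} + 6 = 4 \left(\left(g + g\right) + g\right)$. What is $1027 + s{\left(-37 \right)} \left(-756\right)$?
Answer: $341227$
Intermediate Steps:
$s{\left(g \right)} = -6 + 12 g$ ($s{\left(g \right)} = -6 + 4 \left(\left(g + g\right) + g\right) = -6 + 4 \left(2 g + g\right) = -6 + 4 \cdot 3 g = -6 + 12 g$)
$1027 + s{\left(-37 \right)} \left(-756\right) = 1027 + \left(-6 + 12 \left(-37\right)\right) \left(-756\right) = 1027 + \left(-6 - 444\right) \left(-756\right) = 1027 - -340200 = 1027 + 340200 = 341227$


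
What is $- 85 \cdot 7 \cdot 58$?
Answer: $-34510$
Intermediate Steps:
$- 85 \cdot 7 \cdot 58 = \left(-85\right) 406 = -34510$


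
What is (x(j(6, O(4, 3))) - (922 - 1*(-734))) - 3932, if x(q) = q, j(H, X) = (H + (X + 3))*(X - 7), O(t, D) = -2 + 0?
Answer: -5651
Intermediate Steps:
O(t, D) = -2
j(H, X) = (-7 + X)*(3 + H + X) (j(H, X) = (H + (3 + X))*(-7 + X) = (3 + H + X)*(-7 + X) = (-7 + X)*(3 + H + X))
(x(j(6, O(4, 3))) - (922 - 1*(-734))) - 3932 = ((-21 + (-2)² - 7*6 - 4*(-2) + 6*(-2)) - (922 - 1*(-734))) - 3932 = ((-21 + 4 - 42 + 8 - 12) - (922 + 734)) - 3932 = (-63 - 1*1656) - 3932 = (-63 - 1656) - 3932 = -1719 - 3932 = -5651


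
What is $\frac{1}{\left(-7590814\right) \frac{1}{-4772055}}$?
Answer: $\frac{4772055}{7590814} \approx 0.62866$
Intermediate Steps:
$\frac{1}{\left(-7590814\right) \frac{1}{-4772055}} = \frac{1}{\left(-7590814\right) \left(- \frac{1}{4772055}\right)} = \frac{1}{\frac{7590814}{4772055}} = \frac{4772055}{7590814}$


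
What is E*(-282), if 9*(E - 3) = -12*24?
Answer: 8178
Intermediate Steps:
E = -29 (E = 3 + (-12*24)/9 = 3 + (⅑)*(-288) = 3 - 32 = -29)
E*(-282) = -29*(-282) = 8178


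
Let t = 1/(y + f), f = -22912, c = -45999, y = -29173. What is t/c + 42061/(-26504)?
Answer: -100772179736311/63499818179160 ≈ -1.5870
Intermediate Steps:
t = -1/52085 (t = 1/(-29173 - 22912) = 1/(-52085) = -1/52085 ≈ -1.9199e-5)
t/c + 42061/(-26504) = -1/52085/(-45999) + 42061/(-26504) = -1/52085*(-1/45999) + 42061*(-1/26504) = 1/2395857915 - 42061/26504 = -100772179736311/63499818179160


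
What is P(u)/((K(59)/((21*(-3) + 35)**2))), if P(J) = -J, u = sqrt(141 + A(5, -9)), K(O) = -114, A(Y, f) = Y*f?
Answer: 1568*sqrt(6)/57 ≈ 67.382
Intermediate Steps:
u = 4*sqrt(6) (u = sqrt(141 + 5*(-9)) = sqrt(141 - 45) = sqrt(96) = 4*sqrt(6) ≈ 9.7980)
P(u)/((K(59)/((21*(-3) + 35)**2))) = (-4*sqrt(6))/((-114/(21*(-3) + 35)**2)) = (-4*sqrt(6))/((-114/(-63 + 35)**2)) = (-4*sqrt(6))/((-114/((-28)**2))) = (-4*sqrt(6))/((-114/784)) = (-4*sqrt(6))/((-114*1/784)) = (-4*sqrt(6))/(-57/392) = -4*sqrt(6)*(-392/57) = 1568*sqrt(6)/57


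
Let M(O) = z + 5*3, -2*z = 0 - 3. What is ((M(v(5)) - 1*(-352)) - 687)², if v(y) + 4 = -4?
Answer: 405769/4 ≈ 1.0144e+5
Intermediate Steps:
z = 3/2 (z = -(0 - 3)/2 = -½*(-3) = 3/2 ≈ 1.5000)
v(y) = -8 (v(y) = -4 - 4 = -8)
M(O) = 33/2 (M(O) = 3/2 + 5*3 = 3/2 + 15 = 33/2)
((M(v(5)) - 1*(-352)) - 687)² = ((33/2 - 1*(-352)) - 687)² = ((33/2 + 352) - 687)² = (737/2 - 687)² = (-637/2)² = 405769/4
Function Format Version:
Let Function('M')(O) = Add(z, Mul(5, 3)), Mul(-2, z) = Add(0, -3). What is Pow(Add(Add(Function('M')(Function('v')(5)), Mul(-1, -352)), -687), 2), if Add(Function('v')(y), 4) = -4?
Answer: Rational(405769, 4) ≈ 1.0144e+5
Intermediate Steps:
z = Rational(3, 2) (z = Mul(Rational(-1, 2), Add(0, -3)) = Mul(Rational(-1, 2), -3) = Rational(3, 2) ≈ 1.5000)
Function('v')(y) = -8 (Function('v')(y) = Add(-4, -4) = -8)
Function('M')(O) = Rational(33, 2) (Function('M')(O) = Add(Rational(3, 2), Mul(5, 3)) = Add(Rational(3, 2), 15) = Rational(33, 2))
Pow(Add(Add(Function('M')(Function('v')(5)), Mul(-1, -352)), -687), 2) = Pow(Add(Add(Rational(33, 2), Mul(-1, -352)), -687), 2) = Pow(Add(Add(Rational(33, 2), 352), -687), 2) = Pow(Add(Rational(737, 2), -687), 2) = Pow(Rational(-637, 2), 2) = Rational(405769, 4)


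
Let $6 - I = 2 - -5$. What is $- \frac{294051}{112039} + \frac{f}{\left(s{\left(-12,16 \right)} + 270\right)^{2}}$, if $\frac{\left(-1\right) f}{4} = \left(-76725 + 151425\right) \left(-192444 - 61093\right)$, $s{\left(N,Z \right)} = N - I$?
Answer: $\frac{8487702619333269}{7515688159} \approx 1.1293 \cdot 10^{6}$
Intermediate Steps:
$I = -1$ ($I = 6 - \left(2 - -5\right) = 6 - \left(2 + 5\right) = 6 - 7 = -1$)
$s{\left(N,Z \right)} = 1 + N$ ($s{\left(N,Z \right)} = N - -1 = N + 1 = 1 + N$)
$f = 75756855600$ ($f = - 4 \left(-76725 + 151425\right) \left(-192444 - 61093\right) = - 4 \cdot 74700 \left(-253537\right) = \left(-4\right) \left(-18939213900\right) = 75756855600$)
$- \frac{294051}{112039} + \frac{f}{\left(s{\left(-12,16 \right)} + 270\right)^{2}} = - \frac{294051}{112039} + \frac{75756855600}{\left(\left(1 - 12\right) + 270\right)^{2}} = \left(-294051\right) \frac{1}{112039} + \frac{75756855600}{\left(-11 + 270\right)^{2}} = - \frac{294051}{112039} + \frac{75756855600}{259^{2}} = - \frac{294051}{112039} + \frac{75756855600}{67081} = \frac{8487702619333269}{7515688159}$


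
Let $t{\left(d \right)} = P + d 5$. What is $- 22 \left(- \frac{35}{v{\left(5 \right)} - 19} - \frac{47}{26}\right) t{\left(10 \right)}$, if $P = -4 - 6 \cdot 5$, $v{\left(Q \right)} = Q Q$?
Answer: $\frac{104896}{39} \approx 2689.6$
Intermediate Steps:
$v{\left(Q \right)} = Q^{2}$
$P = -34$ ($P = -4 - 30 = -34$)
$t{\left(d \right)} = -34 + 5 d$ ($t{\left(d \right)} = -34 + d 5 = -34 + 5 d$)
$- 22 \left(- \frac{35}{v{\left(5 \right)} - 19} - \frac{47}{26}\right) t{\left(10 \right)} = - 22 \left(- \frac{35}{5^{2} - 19} - \frac{47}{26}\right) \left(-34 + 5 \cdot 10\right) = - 22 \left(- \frac{35}{25 - 19} - \frac{47}{26}\right) \left(-34 + 50\right) = - 22 \left(- \frac{35}{6} - \frac{47}{26}\right) 16 = \left(-22\right) \left(- \frac{298}{39}\right) 16 = \frac{6556}{39} \cdot 16 = \frac{104896}{39}$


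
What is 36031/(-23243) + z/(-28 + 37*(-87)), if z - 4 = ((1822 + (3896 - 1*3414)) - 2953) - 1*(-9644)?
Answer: -326156414/75470021 ≈ -4.3217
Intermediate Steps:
z = 8999 (z = 4 + (((1822 + (3896 - 1*3414)) - 2953) - 1*(-9644)) = 4 + (((1822 + (3896 - 3414)) - 2953) + 9644) = 4 + (((1822 + 482) - 2953) + 9644) = 4 + ((2304 - 2953) + 9644) = 4 + (-649 + 9644) = 4 + 8995 = 8999)
36031/(-23243) + z/(-28 + 37*(-87)) = 36031/(-23243) + 8999/(-28 + 37*(-87)) = 36031*(-1/23243) + 8999/(-28 - 3219) = -36031/23243 + 8999/(-3247) = -36031/23243 + 8999*(-1/3247) = -36031/23243 - 8999/3247 = -326156414/75470021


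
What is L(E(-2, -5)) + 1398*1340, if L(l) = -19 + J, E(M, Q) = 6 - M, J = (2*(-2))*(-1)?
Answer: 1873305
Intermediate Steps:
J = 4 (J = -4*(-1) = 4)
L(l) = -15 (L(l) = -19 + 4 = -15)
L(E(-2, -5)) + 1398*1340 = -15 + 1398*1340 = -15 + 1873320 = 1873305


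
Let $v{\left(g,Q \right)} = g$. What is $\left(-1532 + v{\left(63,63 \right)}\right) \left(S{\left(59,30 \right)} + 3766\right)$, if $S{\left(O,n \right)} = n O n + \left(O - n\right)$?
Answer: $-83578755$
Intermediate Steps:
$S{\left(O,n \right)} = O - n + O n^{2}$ ($S{\left(O,n \right)} = O n n + \left(O - n\right) = O n^{2} + \left(O - n\right) = O - n + O n^{2}$)
$\left(-1532 + v{\left(63,63 \right)}\right) \left(S{\left(59,30 \right)} + 3766\right) = \left(-1532 + 63\right) \left(\left(59 - 30 + 59 \cdot 30^{2}\right) + 3766\right) = - 1469 \left(\left(59 - 30 + 59 \cdot 900\right) + 3766\right) = - 1469 \left(\left(59 - 30 + 53100\right) + 3766\right) = - 1469 \left(53129 + 3766\right) = \left(-1469\right) 56895 = -83578755$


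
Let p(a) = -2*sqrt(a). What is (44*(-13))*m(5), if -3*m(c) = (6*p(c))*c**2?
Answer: -57200*sqrt(5) ≈ -1.2790e+5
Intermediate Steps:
m(c) = 4*c**(5/2) (m(c) = -6*(-2*sqrt(c))*c**2/3 = -(-12*sqrt(c))*c**2/3 = -(-4)*c**(5/2) = 4*c**(5/2))
(44*(-13))*m(5) = (44*(-13))*(4*5**(5/2)) = -2288*25*sqrt(5) = -57200*sqrt(5)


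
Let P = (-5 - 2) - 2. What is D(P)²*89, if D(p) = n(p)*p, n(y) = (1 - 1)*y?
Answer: 0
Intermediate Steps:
P = -9 (P = -7 - 2 = -9)
n(y) = 0 (n(y) = 0*y = 0)
D(p) = 0 (D(p) = 0*p = 0)
D(P)²*89 = 0²*89 = 0*89 = 0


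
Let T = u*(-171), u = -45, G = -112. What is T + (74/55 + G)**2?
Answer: 60316771/3025 ≈ 19939.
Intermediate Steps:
T = 7695 (T = -45*(-171) = 7695)
T + (74/55 + G)**2 = 7695 + (74/55 - 112)**2 = 7695 + (-6086/55)**2 = 7695 + 37039396/3025 = 60316771/3025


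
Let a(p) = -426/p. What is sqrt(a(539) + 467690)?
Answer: 2*sqrt(693232331)/77 ≈ 683.88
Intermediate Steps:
sqrt(a(539) + 467690) = sqrt(-426/539 + 467690) = sqrt(252084484/539) = 2*sqrt(693232331)/77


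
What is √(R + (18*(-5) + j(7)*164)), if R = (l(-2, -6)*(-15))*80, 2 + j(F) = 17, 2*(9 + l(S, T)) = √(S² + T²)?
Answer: √(13170 - 1200*√10) ≈ 96.826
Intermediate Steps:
l(S, T) = -9 + √(S² + T²)/2
j(F) = 15 (j(F) = -2 + 17 = 15)
R = 10800 - 1200*√10 (R = ((-9 + √((-2)² + (-6)²)/2)*(-15))*80 = ((-9 + √(4 + 36)/2)*(-15))*80 = ((-9 + √40/2)*(-15))*80 = ((-9 + (2*√10)/2)*(-15))*80 = ((-9 + √10)*(-15))*80 = (135 - 15*√10)*80 = 10800 - 1200*√10 ≈ 7005.3)
√(R + (18*(-5) + j(7)*164)) = √((10800 - 1200*√10) + (18*(-5) + 15*164)) = √((10800 - 1200*√10) + (-90 + 2460)) = √((10800 - 1200*√10) + 2370) = √(13170 - 1200*√10)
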